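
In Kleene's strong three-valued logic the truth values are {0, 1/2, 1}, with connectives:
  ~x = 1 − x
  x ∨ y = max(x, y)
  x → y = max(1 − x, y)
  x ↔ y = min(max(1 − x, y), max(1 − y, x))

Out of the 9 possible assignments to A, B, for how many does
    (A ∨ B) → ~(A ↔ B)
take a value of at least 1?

3

A = 0, B = 0 ↦ 1  ≥
A = 0, B = 1/2 ↦ 1/2  <
A = 0, B = 1 ↦ 1  ≥
A = 1/2, B = 0 ↦ 1/2  <
A = 1/2, B = 1/2 ↦ 1/2  <
A = 1/2, B = 1 ↦ 1/2  <
A = 1, B = 0 ↦ 1  ≥
A = 1, B = 1/2 ↦ 1/2  <
A = 1, B = 1 ↦ 0  <
So 3 of the 9 assignments meet the threshold.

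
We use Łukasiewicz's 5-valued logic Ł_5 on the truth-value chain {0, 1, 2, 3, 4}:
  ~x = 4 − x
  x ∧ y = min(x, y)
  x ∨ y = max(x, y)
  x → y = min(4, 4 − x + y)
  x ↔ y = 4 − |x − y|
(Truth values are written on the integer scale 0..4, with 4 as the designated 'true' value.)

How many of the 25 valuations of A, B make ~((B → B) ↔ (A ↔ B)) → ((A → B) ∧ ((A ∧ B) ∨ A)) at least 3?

18

value 4: 16 assignments (counts)
value 3: 2 assignments (counts)
value 2: 4 assignments
value 1: 1 assignment
value 0: 2 assignments
So 18 of the 25 assignments meet the threshold.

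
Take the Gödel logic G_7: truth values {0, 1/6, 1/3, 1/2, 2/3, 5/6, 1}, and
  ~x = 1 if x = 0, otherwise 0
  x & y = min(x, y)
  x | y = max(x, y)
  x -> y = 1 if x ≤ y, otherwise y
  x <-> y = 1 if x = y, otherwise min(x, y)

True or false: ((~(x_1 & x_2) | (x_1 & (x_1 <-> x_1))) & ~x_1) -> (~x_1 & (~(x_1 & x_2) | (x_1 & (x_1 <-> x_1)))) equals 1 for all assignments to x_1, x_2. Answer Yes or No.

At x_1 = 0, x_2 = 5/6, for instance:
x_1 & x_2 = 0 & 5/6 = 0
~(x_1 & x_2) = ~0 = 1
x_1 <-> x_1 = 0 <-> 0 = 1
x_1 & (x_1 <-> x_1) = 0 & 1 = 0
~(x_1 & x_2) | (x_1 & (x_1 <-> x_1)) = 1 | 0 = 1
~x_1 = ~0 = 1
(~(x_1 & x_2) | (x_1 & (x_1 <-> x_1))) & ~x_1 = 1 & 1 = 1
~x_1 & (~(x_1 & x_2) | (x_1 & (x_1 <-> x_1))) = 1 & 1 = 1
((~(x_1 & x_2) | (x_1 & (x_1 <-> x_1))) & ~x_1) -> (~x_1 & (~(x_1 & x_2) | (x_1 & (x_1 <-> x_1)))) = 1 -> 1 = 1
and checking the remaining 48 assignments likewise gives ≥ 1 in every case.

Yes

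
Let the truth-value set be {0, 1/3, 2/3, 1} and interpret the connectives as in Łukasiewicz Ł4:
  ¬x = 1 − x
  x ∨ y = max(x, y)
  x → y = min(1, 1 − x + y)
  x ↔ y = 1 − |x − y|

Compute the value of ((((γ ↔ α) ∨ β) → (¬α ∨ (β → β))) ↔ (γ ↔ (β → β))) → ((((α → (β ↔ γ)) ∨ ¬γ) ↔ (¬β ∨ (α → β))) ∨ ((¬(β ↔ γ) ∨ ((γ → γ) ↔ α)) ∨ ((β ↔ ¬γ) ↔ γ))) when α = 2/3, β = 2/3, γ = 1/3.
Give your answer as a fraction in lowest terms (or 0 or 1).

γ ↔ α = 1/3 ↔ 2/3 = 2/3
(γ ↔ α) ∨ β = 2/3 ∨ 2/3 = 2/3
¬α = ¬2/3 = 1/3
β → β = 2/3 → 2/3 = 1
¬α ∨ (β → β) = 1/3 ∨ 1 = 1
((γ ↔ α) ∨ β) → (¬α ∨ (β → β)) = 2/3 → 1 = 1
β → β = 2/3 → 2/3 = 1
γ ↔ (β → β) = 1/3 ↔ 1 = 1/3
(((γ ↔ α) ∨ β) → (¬α ∨ (β → β))) ↔ (γ ↔ (β → β)) = 1 ↔ 1/3 = 1/3
β ↔ γ = 2/3 ↔ 1/3 = 2/3
α → (β ↔ γ) = 2/3 → 2/3 = 1
¬γ = ¬1/3 = 2/3
(α → (β ↔ γ)) ∨ ¬γ = 1 ∨ 2/3 = 1
¬β = ¬2/3 = 1/3
α → β = 2/3 → 2/3 = 1
¬β ∨ (α → β) = 1/3 ∨ 1 = 1
((α → (β ↔ γ)) ∨ ¬γ) ↔ (¬β ∨ (α → β)) = 1 ↔ 1 = 1
β ↔ γ = 2/3 ↔ 1/3 = 2/3
¬(β ↔ γ) = ¬2/3 = 1/3
γ → γ = 1/3 → 1/3 = 1
(γ → γ) ↔ α = 1 ↔ 2/3 = 2/3
¬(β ↔ γ) ∨ ((γ → γ) ↔ α) = 1/3 ∨ 2/3 = 2/3
¬γ = ¬1/3 = 2/3
β ↔ ¬γ = 2/3 ↔ 2/3 = 1
(β ↔ ¬γ) ↔ γ = 1 ↔ 1/3 = 1/3
(¬(β ↔ γ) ∨ ((γ → γ) ↔ α)) ∨ ((β ↔ ¬γ) ↔ γ) = 2/3 ∨ 1/3 = 2/3
(((α → (β ↔ γ)) ∨ ¬γ) ↔ (¬β ∨ (α → β))) ∨ ((¬(β ↔ γ) ∨ ((γ → γ) ↔ α)) ∨ ((β ↔ ¬γ) ↔ γ)) = 1 ∨ 2/3 = 1
((((γ ↔ α) ∨ β) → (¬α ∨ (β → β))) ↔ (γ ↔ (β → β))) → ((((α → (β ↔ γ)) ∨ ¬γ) ↔ (¬β ∨ (α → β))) ∨ ((¬(β ↔ γ) ∨ ((γ → γ) ↔ α)) ∨ ((β ↔ ¬γ) ↔ γ))) = 1/3 → 1 = 1

1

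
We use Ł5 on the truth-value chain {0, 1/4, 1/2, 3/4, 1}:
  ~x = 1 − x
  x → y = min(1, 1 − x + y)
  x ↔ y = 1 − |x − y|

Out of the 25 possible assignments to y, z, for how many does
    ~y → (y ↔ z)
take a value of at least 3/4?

value 1: 19 assignments (counts)
value 3/4: 2 assignments (counts)
value 1/2: 2 assignments
value 1/4: 1 assignment
value 0: 1 assignment
So 21 of the 25 assignments meet the threshold.

21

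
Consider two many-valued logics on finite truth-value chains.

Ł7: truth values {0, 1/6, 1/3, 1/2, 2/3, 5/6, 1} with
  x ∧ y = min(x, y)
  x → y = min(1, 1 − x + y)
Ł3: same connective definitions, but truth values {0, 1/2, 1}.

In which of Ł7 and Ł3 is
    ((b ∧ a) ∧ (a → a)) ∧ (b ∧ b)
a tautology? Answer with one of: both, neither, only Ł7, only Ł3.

neither

In Ł7: at a = 0, b = 0 the value is 0 — not a tautology.
In Ł3: at a = 0, b = 0 the value is 0 — not a tautology.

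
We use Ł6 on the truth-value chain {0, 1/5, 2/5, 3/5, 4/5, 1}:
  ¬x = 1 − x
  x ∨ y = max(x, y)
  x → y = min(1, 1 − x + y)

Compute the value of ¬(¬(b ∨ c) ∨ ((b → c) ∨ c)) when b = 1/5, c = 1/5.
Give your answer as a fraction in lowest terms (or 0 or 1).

b ∨ c = 1/5 ∨ 1/5 = 1/5
¬(b ∨ c) = ¬1/5 = 4/5
b → c = 1/5 → 1/5 = 1
(b → c) ∨ c = 1 ∨ 1/5 = 1
¬(b ∨ c) ∨ ((b → c) ∨ c) = 4/5 ∨ 1 = 1
¬(¬(b ∨ c) ∨ ((b → c) ∨ c)) = ¬1 = 0

0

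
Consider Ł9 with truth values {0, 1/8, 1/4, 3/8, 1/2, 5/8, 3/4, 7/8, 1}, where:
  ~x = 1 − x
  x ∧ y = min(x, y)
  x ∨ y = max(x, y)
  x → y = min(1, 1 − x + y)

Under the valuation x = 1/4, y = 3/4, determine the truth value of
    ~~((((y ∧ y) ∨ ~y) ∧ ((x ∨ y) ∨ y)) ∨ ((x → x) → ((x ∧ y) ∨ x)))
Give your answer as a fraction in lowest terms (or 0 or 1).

3/4

y ∧ y = 3/4 ∧ 3/4 = 3/4
~y = ~3/4 = 1/4
(y ∧ y) ∨ ~y = 3/4 ∨ 1/4 = 3/4
x ∨ y = 1/4 ∨ 3/4 = 3/4
(x ∨ y) ∨ y = 3/4 ∨ 3/4 = 3/4
((y ∧ y) ∨ ~y) ∧ ((x ∨ y) ∨ y) = 3/4 ∧ 3/4 = 3/4
x → x = 1/4 → 1/4 = 1
x ∧ y = 1/4 ∧ 3/4 = 1/4
(x ∧ y) ∨ x = 1/4 ∨ 1/4 = 1/4
(x → x) → ((x ∧ y) ∨ x) = 1 → 1/4 = 1/4
(((y ∧ y) ∨ ~y) ∧ ((x ∨ y) ∨ y)) ∨ ((x → x) → ((x ∧ y) ∨ x)) = 3/4 ∨ 1/4 = 3/4
~((((y ∧ y) ∨ ~y) ∧ ((x ∨ y) ∨ y)) ∨ ((x → x) → ((x ∧ y) ∨ x))) = ~3/4 = 1/4
~~((((y ∧ y) ∨ ~y) ∧ ((x ∨ y) ∨ y)) ∨ ((x → x) → ((x ∧ y) ∨ x))) = ~1/4 = 3/4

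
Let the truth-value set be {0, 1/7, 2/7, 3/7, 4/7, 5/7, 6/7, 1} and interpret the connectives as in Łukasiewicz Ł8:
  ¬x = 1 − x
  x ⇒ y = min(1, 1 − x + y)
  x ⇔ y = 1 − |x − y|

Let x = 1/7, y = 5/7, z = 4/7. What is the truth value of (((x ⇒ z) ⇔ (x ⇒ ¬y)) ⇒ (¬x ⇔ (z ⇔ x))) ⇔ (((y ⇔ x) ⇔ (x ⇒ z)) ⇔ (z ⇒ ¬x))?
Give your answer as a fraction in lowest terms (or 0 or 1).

x ⇒ z = 1/7 ⇒ 4/7 = 1
¬y = ¬5/7 = 2/7
x ⇒ ¬y = 1/7 ⇒ 2/7 = 1
(x ⇒ z) ⇔ (x ⇒ ¬y) = 1 ⇔ 1 = 1
¬x = ¬1/7 = 6/7
z ⇔ x = 4/7 ⇔ 1/7 = 4/7
¬x ⇔ (z ⇔ x) = 6/7 ⇔ 4/7 = 5/7
((x ⇒ z) ⇔ (x ⇒ ¬y)) ⇒ (¬x ⇔ (z ⇔ x)) = 1 ⇒ 5/7 = 5/7
y ⇔ x = 5/7 ⇔ 1/7 = 3/7
x ⇒ z = 1/7 ⇒ 4/7 = 1
(y ⇔ x) ⇔ (x ⇒ z) = 3/7 ⇔ 1 = 3/7
¬x = ¬1/7 = 6/7
z ⇒ ¬x = 4/7 ⇒ 6/7 = 1
((y ⇔ x) ⇔ (x ⇒ z)) ⇔ (z ⇒ ¬x) = 3/7 ⇔ 1 = 3/7
(((x ⇒ z) ⇔ (x ⇒ ¬y)) ⇒ (¬x ⇔ (z ⇔ x))) ⇔ (((y ⇔ x) ⇔ (x ⇒ z)) ⇔ (z ⇒ ¬x)) = 5/7 ⇔ 3/7 = 5/7

5/7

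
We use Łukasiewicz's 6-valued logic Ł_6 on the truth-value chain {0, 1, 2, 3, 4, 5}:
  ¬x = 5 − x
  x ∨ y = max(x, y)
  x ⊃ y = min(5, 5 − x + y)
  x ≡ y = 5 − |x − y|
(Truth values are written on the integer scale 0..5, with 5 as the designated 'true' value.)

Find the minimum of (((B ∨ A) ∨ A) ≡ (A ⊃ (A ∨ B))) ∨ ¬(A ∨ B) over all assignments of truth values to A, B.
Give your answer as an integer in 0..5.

Take A = 0, B = 2:
B ∨ A = 2 ∨ 0 = 2
(B ∨ A) ∨ A = 2 ∨ 0 = 2
A ∨ B = 0 ∨ 2 = 2
A ⊃ (A ∨ B) = 0 ⊃ 2 = 5
((B ∨ A) ∨ A) ≡ (A ⊃ (A ∨ B)) = 2 ≡ 5 = 2
A ∨ B = 0 ∨ 2 = 2
¬(A ∨ B) = ¬2 = 3
(((B ∨ A) ∨ A) ≡ (A ⊃ (A ∨ B))) ∨ ¬(A ∨ B) = 2 ∨ 3 = 3
No assignment yields a value below 3, so this is the minimum.

3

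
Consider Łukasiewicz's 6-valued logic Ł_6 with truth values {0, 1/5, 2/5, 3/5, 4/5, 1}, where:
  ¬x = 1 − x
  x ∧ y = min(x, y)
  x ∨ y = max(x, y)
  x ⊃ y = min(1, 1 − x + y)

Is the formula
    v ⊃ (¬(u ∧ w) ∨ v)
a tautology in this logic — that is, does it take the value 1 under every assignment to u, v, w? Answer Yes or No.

Yes

At u = 0, v = 4/5, w = 3/5, for instance:
u ∧ w = 0 ∧ 3/5 = 0
¬(u ∧ w) = ¬0 = 1
¬(u ∧ w) ∨ v = 1 ∨ 4/5 = 1
v ⊃ (¬(u ∧ w) ∨ v) = 4/5 ⊃ 1 = 1
and checking the remaining 215 assignments likewise gives ≥ 1 in every case.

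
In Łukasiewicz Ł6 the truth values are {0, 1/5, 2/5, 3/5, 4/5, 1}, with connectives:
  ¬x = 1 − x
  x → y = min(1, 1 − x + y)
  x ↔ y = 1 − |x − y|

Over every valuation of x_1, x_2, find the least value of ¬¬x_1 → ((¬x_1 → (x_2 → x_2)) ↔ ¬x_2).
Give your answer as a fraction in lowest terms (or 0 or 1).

0

Take x_1 = 1, x_2 = 1:
¬x_1 = ¬1 = 0
¬¬x_1 = ¬0 = 1
¬x_1 = ¬1 = 0
x_2 → x_2 = 1 → 1 = 1
¬x_1 → (x_2 → x_2) = 0 → 1 = 1
¬x_2 = ¬1 = 0
(¬x_1 → (x_2 → x_2)) ↔ ¬x_2 = 1 ↔ 0 = 0
¬¬x_1 → ((¬x_1 → (x_2 → x_2)) ↔ ¬x_2) = 1 → 0 = 0
No assignment yields a value below 0, so this is the minimum.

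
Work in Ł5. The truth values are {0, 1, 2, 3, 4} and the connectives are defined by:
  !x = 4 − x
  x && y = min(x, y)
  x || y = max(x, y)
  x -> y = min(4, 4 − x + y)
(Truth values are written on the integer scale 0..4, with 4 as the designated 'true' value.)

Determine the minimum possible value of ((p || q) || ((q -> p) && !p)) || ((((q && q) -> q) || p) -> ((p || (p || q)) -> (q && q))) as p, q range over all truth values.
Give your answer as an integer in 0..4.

2

Take p = 2, q = 0:
p || q = 2 || 0 = 2
q -> p = 0 -> 2 = 4
!p = !2 = 2
(q -> p) && !p = 4 && 2 = 2
(p || q) || ((q -> p) && !p) = 2 || 2 = 2
q && q = 0 && 0 = 0
(q && q) -> q = 0 -> 0 = 4
((q && q) -> q) || p = 4 || 2 = 4
p || q = 2 || 0 = 2
p || (p || q) = 2 || 2 = 2
q && q = 0 && 0 = 0
(p || (p || q)) -> (q && q) = 2 -> 0 = 2
(((q && q) -> q) || p) -> ((p || (p || q)) -> (q && q)) = 4 -> 2 = 2
((p || q) || ((q -> p) && !p)) || ((((q && q) -> q) || p) -> ((p || (p || q)) -> (q && q))) = 2 || 2 = 2
No assignment yields a value below 2, so this is the minimum.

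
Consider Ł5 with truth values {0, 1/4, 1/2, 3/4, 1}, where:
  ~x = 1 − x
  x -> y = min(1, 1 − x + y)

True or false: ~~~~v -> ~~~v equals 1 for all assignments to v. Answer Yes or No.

Counterexample: take v = 3/4.
~v = ~3/4 = 1/4
~~v = ~1/4 = 3/4
~~~v = ~3/4 = 1/4
~~~~v = ~1/4 = 3/4
~v = ~3/4 = 1/4
~~v = ~1/4 = 3/4
~~~v = ~3/4 = 1/4
~~~~v -> ~~~v = 3/4 -> 1/4 = 1/2
This gives 1/2 ≠ 1.

No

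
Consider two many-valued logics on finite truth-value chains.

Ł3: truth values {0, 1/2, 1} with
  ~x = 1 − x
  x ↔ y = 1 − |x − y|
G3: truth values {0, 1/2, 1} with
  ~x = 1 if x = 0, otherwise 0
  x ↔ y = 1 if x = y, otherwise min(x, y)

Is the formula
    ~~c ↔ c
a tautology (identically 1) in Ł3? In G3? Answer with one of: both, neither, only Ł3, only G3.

In Ł3: every assignment gives 1 — tautology.
In G3: at c = 1/2 the value is 1/2 — not a tautology.

only Ł3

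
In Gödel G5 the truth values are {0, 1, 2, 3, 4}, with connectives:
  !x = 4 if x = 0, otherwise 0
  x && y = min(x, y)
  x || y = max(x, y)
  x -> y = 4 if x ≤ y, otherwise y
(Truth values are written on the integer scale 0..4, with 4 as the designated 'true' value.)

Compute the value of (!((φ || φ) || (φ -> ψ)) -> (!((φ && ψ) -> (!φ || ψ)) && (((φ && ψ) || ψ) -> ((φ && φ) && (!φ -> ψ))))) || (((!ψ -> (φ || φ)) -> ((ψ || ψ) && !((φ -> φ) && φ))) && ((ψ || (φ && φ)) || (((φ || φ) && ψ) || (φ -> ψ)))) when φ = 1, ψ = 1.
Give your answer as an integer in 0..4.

4

φ || φ = 1 || 1 = 1
φ -> ψ = 1 -> 1 = 4
(φ || φ) || (φ -> ψ) = 1 || 4 = 4
!((φ || φ) || (φ -> ψ)) = !4 = 0
φ && ψ = 1 && 1 = 1
!φ = !1 = 0
!φ || ψ = 0 || 1 = 1
(φ && ψ) -> (!φ || ψ) = 1 -> 1 = 4
!((φ && ψ) -> (!φ || ψ)) = !4 = 0
φ && ψ = 1 && 1 = 1
(φ && ψ) || ψ = 1 || 1 = 1
φ && φ = 1 && 1 = 1
!φ = !1 = 0
!φ -> ψ = 0 -> 1 = 4
(φ && φ) && (!φ -> ψ) = 1 && 4 = 1
((φ && ψ) || ψ) -> ((φ && φ) && (!φ -> ψ)) = 1 -> 1 = 4
!((φ && ψ) -> (!φ || ψ)) && (((φ && ψ) || ψ) -> ((φ && φ) && (!φ -> ψ))) = 0 && 4 = 0
!((φ || φ) || (φ -> ψ)) -> (!((φ && ψ) -> (!φ || ψ)) && (((φ && ψ) || ψ) -> ((φ && φ) && (!φ -> ψ)))) = 0 -> 0 = 4
!ψ = !1 = 0
φ || φ = 1 || 1 = 1
!ψ -> (φ || φ) = 0 -> 1 = 4
ψ || ψ = 1 || 1 = 1
φ -> φ = 1 -> 1 = 4
(φ -> φ) && φ = 4 && 1 = 1
!((φ -> φ) && φ) = !1 = 0
(ψ || ψ) && !((φ -> φ) && φ) = 1 && 0 = 0
(!ψ -> (φ || φ)) -> ((ψ || ψ) && !((φ -> φ) && φ)) = 4 -> 0 = 0
φ && φ = 1 && 1 = 1
ψ || (φ && φ) = 1 || 1 = 1
φ || φ = 1 || 1 = 1
(φ || φ) && ψ = 1 && 1 = 1
φ -> ψ = 1 -> 1 = 4
((φ || φ) && ψ) || (φ -> ψ) = 1 || 4 = 4
(ψ || (φ && φ)) || (((φ || φ) && ψ) || (φ -> ψ)) = 1 || 4 = 4
((!ψ -> (φ || φ)) -> ((ψ || ψ) && !((φ -> φ) && φ))) && ((ψ || (φ && φ)) || (((φ || φ) && ψ) || (φ -> ψ))) = 0 && 4 = 0
(!((φ || φ) || (φ -> ψ)) -> (!((φ && ψ) -> (!φ || ψ)) && (((φ && ψ) || ψ) -> ((φ && φ) && (!φ -> ψ))))) || (((!ψ -> (φ || φ)) -> ((ψ || ψ) && !((φ -> φ) && φ))) && ((ψ || (φ && φ)) || (((φ || φ) && ψ) || (φ -> ψ)))) = 4 || 0 = 4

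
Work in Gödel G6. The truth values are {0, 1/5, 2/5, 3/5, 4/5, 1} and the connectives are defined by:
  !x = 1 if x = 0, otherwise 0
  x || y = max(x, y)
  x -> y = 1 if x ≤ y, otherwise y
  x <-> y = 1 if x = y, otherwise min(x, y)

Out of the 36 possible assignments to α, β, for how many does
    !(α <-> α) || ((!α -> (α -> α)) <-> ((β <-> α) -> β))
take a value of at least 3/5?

value 1: 31 assignments (counts)
value 4/5: 1 assignment (counts)
value 3/5: 1 assignment (counts)
value 2/5: 1 assignment
value 1/5: 1 assignment
value 0: 1 assignment
So 33 of the 36 assignments meet the threshold.

33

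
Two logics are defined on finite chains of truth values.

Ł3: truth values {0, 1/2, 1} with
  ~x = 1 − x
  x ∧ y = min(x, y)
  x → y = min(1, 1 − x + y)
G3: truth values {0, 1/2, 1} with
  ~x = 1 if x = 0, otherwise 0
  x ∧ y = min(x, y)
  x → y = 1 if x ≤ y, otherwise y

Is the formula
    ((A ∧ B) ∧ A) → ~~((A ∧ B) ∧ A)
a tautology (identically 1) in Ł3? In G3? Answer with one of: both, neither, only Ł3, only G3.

In Ł3: every assignment gives 1 — tautology.
In G3: every assignment gives 1 — tautology.

both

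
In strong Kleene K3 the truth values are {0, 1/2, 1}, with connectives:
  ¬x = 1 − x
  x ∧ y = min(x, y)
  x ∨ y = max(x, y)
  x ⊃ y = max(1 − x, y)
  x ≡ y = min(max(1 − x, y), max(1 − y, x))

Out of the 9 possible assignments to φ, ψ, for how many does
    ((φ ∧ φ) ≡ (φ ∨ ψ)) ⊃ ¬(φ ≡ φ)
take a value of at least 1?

1

φ = 0, ψ = 0 ↦ 0  <
φ = 0, ψ = 1/2 ↦ 1/2  <
φ = 0, ψ = 1 ↦ 1  ≥
φ = 1/2, ψ = 0 ↦ 1/2  <
φ = 1/2, ψ = 1/2 ↦ 1/2  <
φ = 1/2, ψ = 1 ↦ 1/2  <
φ = 1, ψ = 0 ↦ 0  <
φ = 1, ψ = 1/2 ↦ 0  <
φ = 1, ψ = 1 ↦ 0  <
So 1 of the 9 assignments meets the threshold.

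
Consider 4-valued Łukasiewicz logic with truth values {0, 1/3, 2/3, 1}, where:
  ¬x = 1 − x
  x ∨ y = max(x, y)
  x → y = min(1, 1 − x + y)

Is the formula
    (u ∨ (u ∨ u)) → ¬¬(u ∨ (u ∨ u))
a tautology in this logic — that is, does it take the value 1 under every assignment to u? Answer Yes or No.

u = 0 ↦ 1
u = 1/3 ↦ 1
u = 2/3 ↦ 1
u = 1 ↦ 1
Every assignment gives a value ≥ 1.

Yes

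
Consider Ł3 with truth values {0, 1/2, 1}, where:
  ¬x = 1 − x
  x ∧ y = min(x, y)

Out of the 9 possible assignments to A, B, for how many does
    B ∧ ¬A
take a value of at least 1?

1

A = 0, B = 0 ↦ 0  <
A = 0, B = 1/2 ↦ 1/2  <
A = 0, B = 1 ↦ 1  ≥
A = 1/2, B = 0 ↦ 0  <
A = 1/2, B = 1/2 ↦ 1/2  <
A = 1/2, B = 1 ↦ 1/2  <
A = 1, B = 0 ↦ 0  <
A = 1, B = 1/2 ↦ 0  <
A = 1, B = 1 ↦ 0  <
So 1 of the 9 assignments meets the threshold.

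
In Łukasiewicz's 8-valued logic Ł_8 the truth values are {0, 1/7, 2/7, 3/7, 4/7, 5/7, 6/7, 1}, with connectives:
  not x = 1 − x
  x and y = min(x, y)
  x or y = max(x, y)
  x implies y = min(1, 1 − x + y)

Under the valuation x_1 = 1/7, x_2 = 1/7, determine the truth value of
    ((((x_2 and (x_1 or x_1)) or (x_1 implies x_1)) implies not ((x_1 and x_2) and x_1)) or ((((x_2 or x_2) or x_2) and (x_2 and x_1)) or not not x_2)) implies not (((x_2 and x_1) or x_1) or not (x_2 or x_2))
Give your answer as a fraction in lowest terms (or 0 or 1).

2/7

x_1 or x_1 = 1/7 or 1/7 = 1/7
x_2 and (x_1 or x_1) = 1/7 and 1/7 = 1/7
x_1 implies x_1 = 1/7 implies 1/7 = 1
(x_2 and (x_1 or x_1)) or (x_1 implies x_1) = 1/7 or 1 = 1
x_1 and x_2 = 1/7 and 1/7 = 1/7
(x_1 and x_2) and x_1 = 1/7 and 1/7 = 1/7
not ((x_1 and x_2) and x_1) = not 1/7 = 6/7
((x_2 and (x_1 or x_1)) or (x_1 implies x_1)) implies not ((x_1 and x_2) and x_1) = 1 implies 6/7 = 6/7
x_2 or x_2 = 1/7 or 1/7 = 1/7
(x_2 or x_2) or x_2 = 1/7 or 1/7 = 1/7
x_2 and x_1 = 1/7 and 1/7 = 1/7
((x_2 or x_2) or x_2) and (x_2 and x_1) = 1/7 and 1/7 = 1/7
not x_2 = not 1/7 = 6/7
not not x_2 = not 6/7 = 1/7
(((x_2 or x_2) or x_2) and (x_2 and x_1)) or not not x_2 = 1/7 or 1/7 = 1/7
(((x_2 and (x_1 or x_1)) or (x_1 implies x_1)) implies not ((x_1 and x_2) and x_1)) or ((((x_2 or x_2) or x_2) and (x_2 and x_1)) or not not x_2) = 6/7 or 1/7 = 6/7
x_2 and x_1 = 1/7 and 1/7 = 1/7
(x_2 and x_1) or x_1 = 1/7 or 1/7 = 1/7
x_2 or x_2 = 1/7 or 1/7 = 1/7
not (x_2 or x_2) = not 1/7 = 6/7
((x_2 and x_1) or x_1) or not (x_2 or x_2) = 1/7 or 6/7 = 6/7
not (((x_2 and x_1) or x_1) or not (x_2 or x_2)) = not 6/7 = 1/7
((((x_2 and (x_1 or x_1)) or (x_1 implies x_1)) implies not ((x_1 and x_2) and x_1)) or ((((x_2 or x_2) or x_2) and (x_2 and x_1)) or not not x_2)) implies not (((x_2 and x_1) or x_1) or not (x_2 or x_2)) = 6/7 implies 1/7 = 2/7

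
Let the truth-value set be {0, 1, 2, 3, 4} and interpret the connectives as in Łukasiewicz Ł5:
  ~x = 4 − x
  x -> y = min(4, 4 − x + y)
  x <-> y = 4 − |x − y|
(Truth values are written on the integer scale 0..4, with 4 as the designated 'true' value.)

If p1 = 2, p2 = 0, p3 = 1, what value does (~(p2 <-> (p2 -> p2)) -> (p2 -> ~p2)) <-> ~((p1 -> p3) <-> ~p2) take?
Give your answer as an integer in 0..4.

1

p2 -> p2 = 0 -> 0 = 4
p2 <-> (p2 -> p2) = 0 <-> 4 = 0
~(p2 <-> (p2 -> p2)) = ~0 = 4
~p2 = ~0 = 4
p2 -> ~p2 = 0 -> 4 = 4
~(p2 <-> (p2 -> p2)) -> (p2 -> ~p2) = 4 -> 4 = 4
p1 -> p3 = 2 -> 1 = 3
~p2 = ~0 = 4
(p1 -> p3) <-> ~p2 = 3 <-> 4 = 3
~((p1 -> p3) <-> ~p2) = ~3 = 1
(~(p2 <-> (p2 -> p2)) -> (p2 -> ~p2)) <-> ~((p1 -> p3) <-> ~p2) = 4 <-> 1 = 1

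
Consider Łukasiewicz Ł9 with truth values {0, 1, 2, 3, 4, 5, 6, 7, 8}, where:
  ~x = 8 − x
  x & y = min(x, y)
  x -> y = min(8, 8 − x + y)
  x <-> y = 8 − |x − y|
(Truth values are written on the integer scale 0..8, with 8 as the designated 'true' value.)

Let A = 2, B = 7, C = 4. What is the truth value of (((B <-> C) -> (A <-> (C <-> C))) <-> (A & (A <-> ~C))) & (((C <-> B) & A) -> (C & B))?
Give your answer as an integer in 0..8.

B <-> C = 7 <-> 4 = 5
C <-> C = 4 <-> 4 = 8
A <-> (C <-> C) = 2 <-> 8 = 2
(B <-> C) -> (A <-> (C <-> C)) = 5 -> 2 = 5
~C = ~4 = 4
A <-> ~C = 2 <-> 4 = 6
A & (A <-> ~C) = 2 & 6 = 2
((B <-> C) -> (A <-> (C <-> C))) <-> (A & (A <-> ~C)) = 5 <-> 2 = 5
C <-> B = 4 <-> 7 = 5
(C <-> B) & A = 5 & 2 = 2
C & B = 4 & 7 = 4
((C <-> B) & A) -> (C & B) = 2 -> 4 = 8
(((B <-> C) -> (A <-> (C <-> C))) <-> (A & (A <-> ~C))) & (((C <-> B) & A) -> (C & B)) = 5 & 8 = 5

5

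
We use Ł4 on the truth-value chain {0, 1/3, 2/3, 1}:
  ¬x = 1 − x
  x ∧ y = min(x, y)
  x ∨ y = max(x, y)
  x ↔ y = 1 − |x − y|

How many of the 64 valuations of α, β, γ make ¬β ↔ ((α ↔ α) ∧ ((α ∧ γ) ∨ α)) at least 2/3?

value 1: 16 assignments (counts)
value 2/3: 24 assignments (counts)
value 1/3: 16 assignments
value 0: 8 assignments
So 40 of the 64 assignments meet the threshold.

40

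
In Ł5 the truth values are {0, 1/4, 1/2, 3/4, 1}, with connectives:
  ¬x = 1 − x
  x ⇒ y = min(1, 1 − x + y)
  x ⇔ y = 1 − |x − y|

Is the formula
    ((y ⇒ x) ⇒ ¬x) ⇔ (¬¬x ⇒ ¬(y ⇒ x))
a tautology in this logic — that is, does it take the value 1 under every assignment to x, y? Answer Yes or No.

Yes

At x = 3/4, y = 0, for instance:
y ⇒ x = 0 ⇒ 3/4 = 1
¬x = ¬3/4 = 1/4
(y ⇒ x) ⇒ ¬x = 1 ⇒ 1/4 = 1/4
¬¬x = ¬1/4 = 3/4
¬(y ⇒ x) = ¬1 = 0
¬¬x ⇒ ¬(y ⇒ x) = 3/4 ⇒ 0 = 1/4
((y ⇒ x) ⇒ ¬x) ⇔ (¬¬x ⇒ ¬(y ⇒ x)) = 1/4 ⇔ 1/4 = 1
and checking the remaining 24 assignments likewise gives ≥ 1 in every case.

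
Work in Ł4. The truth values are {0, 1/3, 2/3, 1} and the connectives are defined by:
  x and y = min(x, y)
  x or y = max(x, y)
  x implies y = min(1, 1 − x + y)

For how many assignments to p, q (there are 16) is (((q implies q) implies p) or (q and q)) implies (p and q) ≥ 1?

4

p = 0, q = 0 ↦ 1  ≥
p = 0, q = 1/3 ↦ 2/3  <
p = 0, q = 2/3 ↦ 1/3  <
p = 0, q = 1 ↦ 0  <
p = 1/3, q = 0 ↦ 2/3  <
p = 1/3, q = 1/3 ↦ 1  ≥
p = 1/3, q = 2/3 ↦ 2/3  <
p = 1/3, q = 1 ↦ 1/3  <
p = 2/3, q = 0 ↦ 1/3  <
p = 2/3, q = 1/3 ↦ 2/3  <
p = 2/3, q = 2/3 ↦ 1  ≥
p = 2/3, q = 1 ↦ 2/3  <
p = 1, q = 0 ↦ 0  <
p = 1, q = 1/3 ↦ 1/3  <
p = 1, q = 2/3 ↦ 2/3  <
p = 1, q = 1 ↦ 1  ≥
So 4 of the 16 assignments meet the threshold.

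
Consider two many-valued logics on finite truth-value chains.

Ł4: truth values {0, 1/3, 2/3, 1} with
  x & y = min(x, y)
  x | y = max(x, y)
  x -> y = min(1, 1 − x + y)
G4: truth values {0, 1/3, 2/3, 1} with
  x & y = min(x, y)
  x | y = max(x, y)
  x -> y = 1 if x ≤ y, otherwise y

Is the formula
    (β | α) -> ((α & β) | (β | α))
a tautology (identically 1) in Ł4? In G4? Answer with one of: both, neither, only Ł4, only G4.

both

In Ł4: every assignment gives 1 — tautology.
In G4: every assignment gives 1 — tautology.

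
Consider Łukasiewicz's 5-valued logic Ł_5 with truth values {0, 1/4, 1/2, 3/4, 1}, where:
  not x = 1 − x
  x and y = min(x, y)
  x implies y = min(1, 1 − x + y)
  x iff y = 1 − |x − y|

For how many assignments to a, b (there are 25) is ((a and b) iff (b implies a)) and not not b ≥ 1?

value 1: 5 assignments (counts)
value 3/4: 5 assignments
value 1/2: 5 assignments
value 1/4: 5 assignments
value 0: 5 assignments
So 5 of the 25 assignments meet the threshold.

5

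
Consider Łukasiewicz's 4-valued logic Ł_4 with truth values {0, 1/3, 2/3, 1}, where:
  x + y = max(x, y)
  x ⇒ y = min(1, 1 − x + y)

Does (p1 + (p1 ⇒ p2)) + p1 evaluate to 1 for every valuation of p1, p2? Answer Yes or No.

No

Counterexample: take p1 = 1/3, p2 = 0.
p1 ⇒ p2 = 1/3 ⇒ 0 = 2/3
p1 + (p1 ⇒ p2) = 1/3 + 2/3 = 2/3
(p1 + (p1 ⇒ p2)) + p1 = 2/3 + 1/3 = 2/3
This gives 2/3 ≠ 1.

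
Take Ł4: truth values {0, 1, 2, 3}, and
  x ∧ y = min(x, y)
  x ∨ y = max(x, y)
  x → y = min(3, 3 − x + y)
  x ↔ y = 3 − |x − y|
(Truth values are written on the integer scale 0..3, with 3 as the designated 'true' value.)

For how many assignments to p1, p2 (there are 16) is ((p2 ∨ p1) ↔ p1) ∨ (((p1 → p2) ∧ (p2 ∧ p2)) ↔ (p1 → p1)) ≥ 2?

16

p1 = 0, p2 = 0 ↦ 3  ≥
p1 = 0, p2 = 1 ↦ 2  ≥
p1 = 0, p2 = 2 ↦ 2  ≥
p1 = 0, p2 = 3 ↦ 3  ≥
p1 = 1, p2 = 0 ↦ 3  ≥
p1 = 1, p2 = 1 ↦ 3  ≥
p1 = 1, p2 = 2 ↦ 2  ≥
p1 = 1, p2 = 3 ↦ 3  ≥
p1 = 2, p2 = 0 ↦ 3  ≥
p1 = 2, p2 = 1 ↦ 3  ≥
p1 = 2, p2 = 2 ↦ 3  ≥
p1 = 2, p2 = 3 ↦ 3  ≥
p1 = 3, p2 = 0 ↦ 3  ≥
p1 = 3, p2 = 1 ↦ 3  ≥
p1 = 3, p2 = 2 ↦ 3  ≥
p1 = 3, p2 = 3 ↦ 3  ≥
So 16 of the 16 assignments meet the threshold.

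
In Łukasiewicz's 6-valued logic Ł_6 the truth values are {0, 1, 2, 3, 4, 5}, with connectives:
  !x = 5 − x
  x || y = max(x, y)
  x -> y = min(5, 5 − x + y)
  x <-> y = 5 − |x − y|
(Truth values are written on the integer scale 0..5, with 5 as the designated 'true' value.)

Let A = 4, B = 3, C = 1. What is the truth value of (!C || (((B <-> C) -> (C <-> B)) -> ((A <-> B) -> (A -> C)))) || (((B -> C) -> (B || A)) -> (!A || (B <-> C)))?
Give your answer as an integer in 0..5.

!C = !1 = 4
B <-> C = 3 <-> 1 = 3
C <-> B = 1 <-> 3 = 3
(B <-> C) -> (C <-> B) = 3 -> 3 = 5
A <-> B = 4 <-> 3 = 4
A -> C = 4 -> 1 = 2
(A <-> B) -> (A -> C) = 4 -> 2 = 3
((B <-> C) -> (C <-> B)) -> ((A <-> B) -> (A -> C)) = 5 -> 3 = 3
!C || (((B <-> C) -> (C <-> B)) -> ((A <-> B) -> (A -> C))) = 4 || 3 = 4
B -> C = 3 -> 1 = 3
B || A = 3 || 4 = 4
(B -> C) -> (B || A) = 3 -> 4 = 5
!A = !4 = 1
B <-> C = 3 <-> 1 = 3
!A || (B <-> C) = 1 || 3 = 3
((B -> C) -> (B || A)) -> (!A || (B <-> C)) = 5 -> 3 = 3
(!C || (((B <-> C) -> (C <-> B)) -> ((A <-> B) -> (A -> C)))) || (((B -> C) -> (B || A)) -> (!A || (B <-> C))) = 4 || 3 = 4

4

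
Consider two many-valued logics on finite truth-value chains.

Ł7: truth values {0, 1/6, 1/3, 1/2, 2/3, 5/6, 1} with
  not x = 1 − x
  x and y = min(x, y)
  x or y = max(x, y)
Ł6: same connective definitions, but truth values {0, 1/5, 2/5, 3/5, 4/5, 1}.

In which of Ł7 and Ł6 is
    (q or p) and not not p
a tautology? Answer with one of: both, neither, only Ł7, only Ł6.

neither

In Ł7: at p = 0, q = 0 the value is 0 — not a tautology.
In Ł6: at p = 0, q = 0 the value is 0 — not a tautology.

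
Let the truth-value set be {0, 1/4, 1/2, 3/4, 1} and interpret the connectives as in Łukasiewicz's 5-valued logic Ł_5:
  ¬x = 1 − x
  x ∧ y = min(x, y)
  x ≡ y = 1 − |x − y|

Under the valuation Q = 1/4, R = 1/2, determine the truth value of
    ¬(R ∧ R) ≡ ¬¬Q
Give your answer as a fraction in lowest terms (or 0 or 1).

R ∧ R = 1/2 ∧ 1/2 = 1/2
¬(R ∧ R) = ¬1/2 = 1/2
¬Q = ¬1/4 = 3/4
¬¬Q = ¬3/4 = 1/4
¬(R ∧ R) ≡ ¬¬Q = 1/2 ≡ 1/4 = 3/4

3/4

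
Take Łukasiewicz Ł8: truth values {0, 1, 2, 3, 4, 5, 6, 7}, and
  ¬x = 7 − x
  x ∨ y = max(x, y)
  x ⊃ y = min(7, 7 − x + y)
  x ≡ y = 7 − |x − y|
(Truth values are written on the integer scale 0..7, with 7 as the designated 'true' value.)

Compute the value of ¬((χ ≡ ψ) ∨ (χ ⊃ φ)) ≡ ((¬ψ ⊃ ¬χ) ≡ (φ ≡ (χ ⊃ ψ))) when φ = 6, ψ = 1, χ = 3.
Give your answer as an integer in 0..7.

1

χ ≡ ψ = 3 ≡ 1 = 5
χ ⊃ φ = 3 ⊃ 6 = 7
(χ ≡ ψ) ∨ (χ ⊃ φ) = 5 ∨ 7 = 7
¬((χ ≡ ψ) ∨ (χ ⊃ φ)) = ¬7 = 0
¬ψ = ¬1 = 6
¬χ = ¬3 = 4
¬ψ ⊃ ¬χ = 6 ⊃ 4 = 5
χ ⊃ ψ = 3 ⊃ 1 = 5
φ ≡ (χ ⊃ ψ) = 6 ≡ 5 = 6
(¬ψ ⊃ ¬χ) ≡ (φ ≡ (χ ⊃ ψ)) = 5 ≡ 6 = 6
¬((χ ≡ ψ) ∨ (χ ⊃ φ)) ≡ ((¬ψ ⊃ ¬χ) ≡ (φ ≡ (χ ⊃ ψ))) = 0 ≡ 6 = 1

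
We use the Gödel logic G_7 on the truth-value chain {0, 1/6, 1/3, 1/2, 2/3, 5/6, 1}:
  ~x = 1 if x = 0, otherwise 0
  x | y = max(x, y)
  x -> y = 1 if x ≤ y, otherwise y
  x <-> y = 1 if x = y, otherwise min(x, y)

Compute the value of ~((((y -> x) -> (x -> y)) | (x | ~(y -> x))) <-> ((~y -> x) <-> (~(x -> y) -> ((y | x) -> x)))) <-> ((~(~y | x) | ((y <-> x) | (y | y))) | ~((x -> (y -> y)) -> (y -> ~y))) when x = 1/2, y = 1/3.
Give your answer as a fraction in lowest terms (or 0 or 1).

0

y -> x = 1/3 -> 1/2 = 1
x -> y = 1/2 -> 1/3 = 1/3
(y -> x) -> (x -> y) = 1 -> 1/3 = 1/3
y -> x = 1/3 -> 1/2 = 1
~(y -> x) = ~1 = 0
x | ~(y -> x) = 1/2 | 0 = 1/2
((y -> x) -> (x -> y)) | (x | ~(y -> x)) = 1/3 | 1/2 = 1/2
~y = ~1/3 = 0
~y -> x = 0 -> 1/2 = 1
x -> y = 1/2 -> 1/3 = 1/3
~(x -> y) = ~1/3 = 0
y | x = 1/3 | 1/2 = 1/2
(y | x) -> x = 1/2 -> 1/2 = 1
~(x -> y) -> ((y | x) -> x) = 0 -> 1 = 1
(~y -> x) <-> (~(x -> y) -> ((y | x) -> x)) = 1 <-> 1 = 1
(((y -> x) -> (x -> y)) | (x | ~(y -> x))) <-> ((~y -> x) <-> (~(x -> y) -> ((y | x) -> x))) = 1/2 <-> 1 = 1/2
~((((y -> x) -> (x -> y)) | (x | ~(y -> x))) <-> ((~y -> x) <-> (~(x -> y) -> ((y | x) -> x)))) = ~1/2 = 0
~y = ~1/3 = 0
~y | x = 0 | 1/2 = 1/2
~(~y | x) = ~1/2 = 0
y <-> x = 1/3 <-> 1/2 = 1/3
y | y = 1/3 | 1/3 = 1/3
(y <-> x) | (y | y) = 1/3 | 1/3 = 1/3
~(~y | x) | ((y <-> x) | (y | y)) = 0 | 1/3 = 1/3
y -> y = 1/3 -> 1/3 = 1
x -> (y -> y) = 1/2 -> 1 = 1
~y = ~1/3 = 0
y -> ~y = 1/3 -> 0 = 0
(x -> (y -> y)) -> (y -> ~y) = 1 -> 0 = 0
~((x -> (y -> y)) -> (y -> ~y)) = ~0 = 1
(~(~y | x) | ((y <-> x) | (y | y))) | ~((x -> (y -> y)) -> (y -> ~y)) = 1/3 | 1 = 1
~((((y -> x) -> (x -> y)) | (x | ~(y -> x))) <-> ((~y -> x) <-> (~(x -> y) -> ((y | x) -> x)))) <-> ((~(~y | x) | ((y <-> x) | (y | y))) | ~((x -> (y -> y)) -> (y -> ~y))) = 0 <-> 1 = 0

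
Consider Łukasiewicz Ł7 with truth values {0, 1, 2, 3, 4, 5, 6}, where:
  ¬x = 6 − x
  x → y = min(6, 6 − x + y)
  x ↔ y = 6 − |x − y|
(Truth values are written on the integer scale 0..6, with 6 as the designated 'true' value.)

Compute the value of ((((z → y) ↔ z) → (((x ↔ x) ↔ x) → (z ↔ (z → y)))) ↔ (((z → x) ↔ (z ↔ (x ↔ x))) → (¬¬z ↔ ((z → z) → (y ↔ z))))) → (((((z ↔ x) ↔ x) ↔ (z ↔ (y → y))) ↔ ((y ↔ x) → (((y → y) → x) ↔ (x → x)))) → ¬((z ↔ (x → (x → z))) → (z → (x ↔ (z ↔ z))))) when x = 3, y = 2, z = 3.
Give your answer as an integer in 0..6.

z → y = 3 → 2 = 5
(z → y) ↔ z = 5 ↔ 3 = 4
x ↔ x = 3 ↔ 3 = 6
(x ↔ x) ↔ x = 6 ↔ 3 = 3
z → y = 3 → 2 = 5
z ↔ (z → y) = 3 ↔ 5 = 4
((x ↔ x) ↔ x) → (z ↔ (z → y)) = 3 → 4 = 6
((z → y) ↔ z) → (((x ↔ x) ↔ x) → (z ↔ (z → y))) = 4 → 6 = 6
z → x = 3 → 3 = 6
x ↔ x = 3 ↔ 3 = 6
z ↔ (x ↔ x) = 3 ↔ 6 = 3
(z → x) ↔ (z ↔ (x ↔ x)) = 6 ↔ 3 = 3
¬z = ¬3 = 3
¬¬z = ¬3 = 3
z → z = 3 → 3 = 6
y ↔ z = 2 ↔ 3 = 5
(z → z) → (y ↔ z) = 6 → 5 = 5
¬¬z ↔ ((z → z) → (y ↔ z)) = 3 ↔ 5 = 4
((z → x) ↔ (z ↔ (x ↔ x))) → (¬¬z ↔ ((z → z) → (y ↔ z))) = 3 → 4 = 6
(((z → y) ↔ z) → (((x ↔ x) ↔ x) → (z ↔ (z → y)))) ↔ (((z → x) ↔ (z ↔ (x ↔ x))) → (¬¬z ↔ ((z → z) → (y ↔ z)))) = 6 ↔ 6 = 6
z ↔ x = 3 ↔ 3 = 6
(z ↔ x) ↔ x = 6 ↔ 3 = 3
y → y = 2 → 2 = 6
z ↔ (y → y) = 3 ↔ 6 = 3
((z ↔ x) ↔ x) ↔ (z ↔ (y → y)) = 3 ↔ 3 = 6
y ↔ x = 2 ↔ 3 = 5
y → y = 2 → 2 = 6
(y → y) → x = 6 → 3 = 3
x → x = 3 → 3 = 6
((y → y) → x) ↔ (x → x) = 3 ↔ 6 = 3
(y ↔ x) → (((y → y) → x) ↔ (x → x)) = 5 → 3 = 4
(((z ↔ x) ↔ x) ↔ (z ↔ (y → y))) ↔ ((y ↔ x) → (((y → y) → x) ↔ (x → x))) = 6 ↔ 4 = 4
x → z = 3 → 3 = 6
x → (x → z) = 3 → 6 = 6
z ↔ (x → (x → z)) = 3 ↔ 6 = 3
z ↔ z = 3 ↔ 3 = 6
x ↔ (z ↔ z) = 3 ↔ 6 = 3
z → (x ↔ (z ↔ z)) = 3 → 3 = 6
(z ↔ (x → (x → z))) → (z → (x ↔ (z ↔ z))) = 3 → 6 = 6
¬((z ↔ (x → (x → z))) → (z → (x ↔ (z ↔ z)))) = ¬6 = 0
((((z ↔ x) ↔ x) ↔ (z ↔ (y → y))) ↔ ((y ↔ x) → (((y → y) → x) ↔ (x → x)))) → ¬((z ↔ (x → (x → z))) → (z → (x ↔ (z ↔ z)))) = 4 → 0 = 2
((((z → y) ↔ z) → (((x ↔ x) ↔ x) → (z ↔ (z → y)))) ↔ (((z → x) ↔ (z ↔ (x ↔ x))) → (¬¬z ↔ ((z → z) → (y ↔ z))))) → (((((z ↔ x) ↔ x) ↔ (z ↔ (y → y))) ↔ ((y ↔ x) → (((y → y) → x) ↔ (x → x)))) → ¬((z ↔ (x → (x → z))) → (z → (x ↔ (z ↔ z))))) = 6 → 2 = 2

2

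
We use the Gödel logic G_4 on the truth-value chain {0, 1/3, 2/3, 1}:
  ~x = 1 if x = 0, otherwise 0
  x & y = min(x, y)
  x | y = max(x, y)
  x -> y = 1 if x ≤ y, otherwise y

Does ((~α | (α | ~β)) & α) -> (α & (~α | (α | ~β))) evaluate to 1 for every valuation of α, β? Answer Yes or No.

α = 0, β = 0 ↦ 1
α = 0, β = 1/3 ↦ 1
α = 0, β = 2/3 ↦ 1
α = 0, β = 1 ↦ 1
α = 1/3, β = 0 ↦ 1
α = 1/3, β = 1/3 ↦ 1
α = 1/3, β = 2/3 ↦ 1
α = 1/3, β = 1 ↦ 1
α = 2/3, β = 0 ↦ 1
α = 2/3, β = 1/3 ↦ 1
α = 2/3, β = 2/3 ↦ 1
α = 2/3, β = 1 ↦ 1
α = 1, β = 0 ↦ 1
α = 1, β = 1/3 ↦ 1
α = 1, β = 2/3 ↦ 1
α = 1, β = 1 ↦ 1
Every assignment gives a value ≥ 1.

Yes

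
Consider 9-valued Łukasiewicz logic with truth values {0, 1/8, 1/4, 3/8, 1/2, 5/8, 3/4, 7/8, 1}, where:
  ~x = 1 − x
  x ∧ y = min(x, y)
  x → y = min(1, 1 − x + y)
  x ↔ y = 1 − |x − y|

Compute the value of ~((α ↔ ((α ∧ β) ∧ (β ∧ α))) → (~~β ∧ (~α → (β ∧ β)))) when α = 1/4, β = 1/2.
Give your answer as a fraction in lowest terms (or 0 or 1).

α ∧ β = 1/4 ∧ 1/2 = 1/4
β ∧ α = 1/2 ∧ 1/4 = 1/4
(α ∧ β) ∧ (β ∧ α) = 1/4 ∧ 1/4 = 1/4
α ↔ ((α ∧ β) ∧ (β ∧ α)) = 1/4 ↔ 1/4 = 1
~β = ~1/2 = 1/2
~~β = ~1/2 = 1/2
~α = ~1/4 = 3/4
β ∧ β = 1/2 ∧ 1/2 = 1/2
~α → (β ∧ β) = 3/4 → 1/2 = 3/4
~~β ∧ (~α → (β ∧ β)) = 1/2 ∧ 3/4 = 1/2
(α ↔ ((α ∧ β) ∧ (β ∧ α))) → (~~β ∧ (~α → (β ∧ β))) = 1 → 1/2 = 1/2
~((α ↔ ((α ∧ β) ∧ (β ∧ α))) → (~~β ∧ (~α → (β ∧ β)))) = ~1/2 = 1/2

1/2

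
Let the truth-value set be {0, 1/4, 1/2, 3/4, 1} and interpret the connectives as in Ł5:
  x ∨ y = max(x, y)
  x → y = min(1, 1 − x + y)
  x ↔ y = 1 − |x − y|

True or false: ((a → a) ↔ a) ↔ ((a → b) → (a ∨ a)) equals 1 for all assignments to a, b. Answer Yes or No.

No

Counterexample: take a = 1/4, b = 0.
a → a = 1/4 → 1/4 = 1
(a → a) ↔ a = 1 ↔ 1/4 = 1/4
a → b = 1/4 → 0 = 3/4
a ∨ a = 1/4 ∨ 1/4 = 1/4
(a → b) → (a ∨ a) = 3/4 → 1/4 = 1/2
((a → a) ↔ a) ↔ ((a → b) → (a ∨ a)) = 1/4 ↔ 1/2 = 3/4
This gives 3/4 ≠ 1.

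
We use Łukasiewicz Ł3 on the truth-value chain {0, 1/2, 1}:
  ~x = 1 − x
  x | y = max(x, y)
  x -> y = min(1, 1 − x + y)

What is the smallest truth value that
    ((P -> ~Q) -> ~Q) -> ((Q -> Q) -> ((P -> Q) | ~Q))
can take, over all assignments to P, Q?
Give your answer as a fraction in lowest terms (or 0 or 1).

1/2

Take P = 1, Q = 1/2:
~Q = ~1/2 = 1/2
P -> ~Q = 1 -> 1/2 = 1/2
~Q = ~1/2 = 1/2
(P -> ~Q) -> ~Q = 1/2 -> 1/2 = 1
Q -> Q = 1/2 -> 1/2 = 1
P -> Q = 1 -> 1/2 = 1/2
~Q = ~1/2 = 1/2
(P -> Q) | ~Q = 1/2 | 1/2 = 1/2
(Q -> Q) -> ((P -> Q) | ~Q) = 1 -> 1/2 = 1/2
((P -> ~Q) -> ~Q) -> ((Q -> Q) -> ((P -> Q) | ~Q)) = 1 -> 1/2 = 1/2
No assignment yields a value below 1/2, so this is the minimum.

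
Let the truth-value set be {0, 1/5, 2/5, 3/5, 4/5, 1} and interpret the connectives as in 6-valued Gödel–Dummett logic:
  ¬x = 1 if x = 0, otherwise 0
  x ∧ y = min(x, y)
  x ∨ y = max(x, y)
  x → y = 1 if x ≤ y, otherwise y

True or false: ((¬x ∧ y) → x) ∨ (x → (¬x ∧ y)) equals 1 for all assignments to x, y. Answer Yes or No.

At x = 4/5, y = 4/5, for instance:
¬x = ¬4/5 = 0
¬x ∧ y = 0 ∧ 4/5 = 0
(¬x ∧ y) → x = 0 → 4/5 = 1
x → (¬x ∧ y) = 4/5 → 0 = 0
((¬x ∧ y) → x) ∨ (x → (¬x ∧ y)) = 1 ∨ 0 = 1
and checking the remaining 35 assignments likewise gives ≥ 1 in every case.

Yes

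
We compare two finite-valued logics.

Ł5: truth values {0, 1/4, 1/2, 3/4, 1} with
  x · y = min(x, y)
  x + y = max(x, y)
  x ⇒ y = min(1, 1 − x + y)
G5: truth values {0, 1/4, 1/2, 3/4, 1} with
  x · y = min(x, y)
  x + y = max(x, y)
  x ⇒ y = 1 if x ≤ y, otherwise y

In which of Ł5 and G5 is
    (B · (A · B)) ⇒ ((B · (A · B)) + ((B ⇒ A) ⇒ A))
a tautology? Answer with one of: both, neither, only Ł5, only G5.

In Ł5: every assignment gives 1 — tautology.
In G5: every assignment gives 1 — tautology.

both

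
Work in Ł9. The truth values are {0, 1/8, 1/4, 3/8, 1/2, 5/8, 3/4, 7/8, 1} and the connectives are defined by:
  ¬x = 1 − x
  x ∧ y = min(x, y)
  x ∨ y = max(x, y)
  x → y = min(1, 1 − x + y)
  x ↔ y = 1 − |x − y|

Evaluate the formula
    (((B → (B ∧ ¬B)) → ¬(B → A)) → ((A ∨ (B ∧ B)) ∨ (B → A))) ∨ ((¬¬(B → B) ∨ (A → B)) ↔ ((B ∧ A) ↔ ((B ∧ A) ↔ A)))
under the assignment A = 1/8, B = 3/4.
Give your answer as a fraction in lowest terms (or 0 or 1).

¬B = ¬3/4 = 1/4
B ∧ ¬B = 3/4 ∧ 1/4 = 1/4
B → (B ∧ ¬B) = 3/4 → 1/4 = 1/2
B → A = 3/4 → 1/8 = 3/8
¬(B → A) = ¬3/8 = 5/8
(B → (B ∧ ¬B)) → ¬(B → A) = 1/2 → 5/8 = 1
B ∧ B = 3/4 ∧ 3/4 = 3/4
A ∨ (B ∧ B) = 1/8 ∨ 3/4 = 3/4
B → A = 3/4 → 1/8 = 3/8
(A ∨ (B ∧ B)) ∨ (B → A) = 3/4 ∨ 3/8 = 3/4
((B → (B ∧ ¬B)) → ¬(B → A)) → ((A ∨ (B ∧ B)) ∨ (B → A)) = 1 → 3/4 = 3/4
B → B = 3/4 → 3/4 = 1
¬(B → B) = ¬1 = 0
¬¬(B → B) = ¬0 = 1
A → B = 1/8 → 3/4 = 1
¬¬(B → B) ∨ (A → B) = 1 ∨ 1 = 1
B ∧ A = 3/4 ∧ 1/8 = 1/8
B ∧ A = 3/4 ∧ 1/8 = 1/8
(B ∧ A) ↔ A = 1/8 ↔ 1/8 = 1
(B ∧ A) ↔ ((B ∧ A) ↔ A) = 1/8 ↔ 1 = 1/8
(¬¬(B → B) ∨ (A → B)) ↔ ((B ∧ A) ↔ ((B ∧ A) ↔ A)) = 1 ↔ 1/8 = 1/8
(((B → (B ∧ ¬B)) → ¬(B → A)) → ((A ∨ (B ∧ B)) ∨ (B → A))) ∨ ((¬¬(B → B) ∨ (A → B)) ↔ ((B ∧ A) ↔ ((B ∧ A) ↔ A))) = 3/4 ∨ 1/8 = 3/4

3/4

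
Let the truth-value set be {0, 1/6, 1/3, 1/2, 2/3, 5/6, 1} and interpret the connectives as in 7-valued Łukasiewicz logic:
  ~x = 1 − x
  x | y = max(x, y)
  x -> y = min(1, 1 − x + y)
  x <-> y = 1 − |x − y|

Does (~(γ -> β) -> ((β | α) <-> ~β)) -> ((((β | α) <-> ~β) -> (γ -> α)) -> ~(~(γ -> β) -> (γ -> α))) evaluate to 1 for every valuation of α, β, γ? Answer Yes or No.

Counterexample: take α = 0, β = 0, γ = 0.
γ -> β = 0 -> 0 = 1
~(γ -> β) = ~1 = 0
β | α = 0 | 0 = 0
~β = ~0 = 1
(β | α) <-> ~β = 0 <-> 1 = 0
~(γ -> β) -> ((β | α) <-> ~β) = 0 -> 0 = 1
β | α = 0 | 0 = 0
~β = ~0 = 1
(β | α) <-> ~β = 0 <-> 1 = 0
γ -> α = 0 -> 0 = 1
((β | α) <-> ~β) -> (γ -> α) = 0 -> 1 = 1
γ -> β = 0 -> 0 = 1
~(γ -> β) = ~1 = 0
~(γ -> β) -> (γ -> α) = 0 -> 1 = 1
~(~(γ -> β) -> (γ -> α)) = ~1 = 0
(((β | α) <-> ~β) -> (γ -> α)) -> ~(~(γ -> β) -> (γ -> α)) = 1 -> 0 = 0
(~(γ -> β) -> ((β | α) <-> ~β)) -> ((((β | α) <-> ~β) -> (γ -> α)) -> ~(~(γ -> β) -> (γ -> α))) = 1 -> 0 = 0
This gives 0 ≠ 1.

No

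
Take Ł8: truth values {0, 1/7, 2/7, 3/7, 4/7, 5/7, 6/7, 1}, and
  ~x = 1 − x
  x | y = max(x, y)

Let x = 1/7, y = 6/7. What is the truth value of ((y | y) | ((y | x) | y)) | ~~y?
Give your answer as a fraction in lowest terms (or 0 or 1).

6/7

y | y = 6/7 | 6/7 = 6/7
y | x = 6/7 | 1/7 = 6/7
(y | x) | y = 6/7 | 6/7 = 6/7
(y | y) | ((y | x) | y) = 6/7 | 6/7 = 6/7
~y = ~6/7 = 1/7
~~y = ~1/7 = 6/7
((y | y) | ((y | x) | y)) | ~~y = 6/7 | 6/7 = 6/7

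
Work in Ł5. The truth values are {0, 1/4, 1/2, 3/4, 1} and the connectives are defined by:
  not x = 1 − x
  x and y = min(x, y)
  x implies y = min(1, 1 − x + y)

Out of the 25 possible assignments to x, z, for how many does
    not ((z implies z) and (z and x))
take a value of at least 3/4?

value 1: 9 assignments (counts)
value 3/4: 7 assignments (counts)
value 1/2: 5 assignments
value 1/4: 3 assignments
value 0: 1 assignment
So 16 of the 25 assignments meet the threshold.

16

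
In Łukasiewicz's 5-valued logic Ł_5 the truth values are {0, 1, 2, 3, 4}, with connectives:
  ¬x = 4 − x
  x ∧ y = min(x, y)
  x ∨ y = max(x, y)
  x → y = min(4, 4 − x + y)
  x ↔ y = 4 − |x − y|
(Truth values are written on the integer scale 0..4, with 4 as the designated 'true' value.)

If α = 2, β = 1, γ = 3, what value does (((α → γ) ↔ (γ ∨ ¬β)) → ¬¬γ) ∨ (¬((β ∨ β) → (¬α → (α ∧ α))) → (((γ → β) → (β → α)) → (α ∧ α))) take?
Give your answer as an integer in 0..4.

4

α → γ = 2 → 3 = 4
¬β = ¬1 = 3
γ ∨ ¬β = 3 ∨ 3 = 3
(α → γ) ↔ (γ ∨ ¬β) = 4 ↔ 3 = 3
¬γ = ¬3 = 1
¬¬γ = ¬1 = 3
((α → γ) ↔ (γ ∨ ¬β)) → ¬¬γ = 3 → 3 = 4
β ∨ β = 1 ∨ 1 = 1
¬α = ¬2 = 2
α ∧ α = 2 ∧ 2 = 2
¬α → (α ∧ α) = 2 → 2 = 4
(β ∨ β) → (¬α → (α ∧ α)) = 1 → 4 = 4
¬((β ∨ β) → (¬α → (α ∧ α))) = ¬4 = 0
γ → β = 3 → 1 = 2
β → α = 1 → 2 = 4
(γ → β) → (β → α) = 2 → 4 = 4
α ∧ α = 2 ∧ 2 = 2
((γ → β) → (β → α)) → (α ∧ α) = 4 → 2 = 2
¬((β ∨ β) → (¬α → (α ∧ α))) → (((γ → β) → (β → α)) → (α ∧ α)) = 0 → 2 = 4
(((α → γ) ↔ (γ ∨ ¬β)) → ¬¬γ) ∨ (¬((β ∨ β) → (¬α → (α ∧ α))) → (((γ → β) → (β → α)) → (α ∧ α))) = 4 ∨ 4 = 4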